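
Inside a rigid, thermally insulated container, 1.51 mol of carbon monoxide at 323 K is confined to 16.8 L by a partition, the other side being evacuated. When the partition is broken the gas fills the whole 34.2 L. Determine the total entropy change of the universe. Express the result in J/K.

No heat is exchanged and no work is done, so the ideal-gas temperature stays constant.
Entropy is a state function; using a reversible isothermal path, ΔS_gas = nR ln(V₂/V₁) = 1.51 × 8.314 × ln(34.2/16.8) = 8.92 J/K.
The insulated surroundings exchange no heat, so ΔS_surr = 0 and ΔS_universe = ΔS_gas.

ΔS_universe = 8.92 J/K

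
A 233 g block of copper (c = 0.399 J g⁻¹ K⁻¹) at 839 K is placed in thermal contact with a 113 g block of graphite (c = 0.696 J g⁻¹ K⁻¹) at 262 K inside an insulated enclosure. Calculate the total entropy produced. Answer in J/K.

Energy balance: T_f = (m₁c₁T₁ + m₂c₂T₂)/(m₁c₁ + m₂c₂) = 574.57 K.
ΔS₁ = m₁c₁ ln(T_f/T₁) = 92.967 × ln(574.57/839) = -35.2 J/K.
ΔS₂ = m₂c₂ ln(T_f/T₂) = 78.648 × ln(574.57/262) = 61.76 J/K.
ΔS_total = -35.2 + 61.76 = 26.6 J/K.

ΔS_total = 26.6 J/K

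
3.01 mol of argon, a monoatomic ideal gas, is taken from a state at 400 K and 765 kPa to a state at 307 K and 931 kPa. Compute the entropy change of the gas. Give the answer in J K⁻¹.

ΔS = -21.5 J/K

ΔS = nC_p ln(T₂/T₁) − nR ln(P₂/P₁), with C_p = 5R/2 = 20.79 J mol⁻¹ K⁻¹ for a monoatomic ideal gas.
ΔS = 3.01 × [20.79 × ln(307/400) − 8.314 × ln(931/765)] = -21.5 J/K.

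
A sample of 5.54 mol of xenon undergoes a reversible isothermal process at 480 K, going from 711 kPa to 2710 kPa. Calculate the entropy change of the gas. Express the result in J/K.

For an isothermal ideal gas ΔS_gas = nR ln(P₁/P₂) = 5.54 × 8.314 × ln(711/2710) = -61.6 J/K.

ΔS_gas = -61.6 J/K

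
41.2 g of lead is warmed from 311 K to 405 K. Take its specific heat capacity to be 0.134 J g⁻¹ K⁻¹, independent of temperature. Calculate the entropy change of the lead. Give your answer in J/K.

ΔS = ∫dQ_rev/T = m c ln(T₂/T₁) = 41.2 × 0.134 × ln(405/311) = 1.46 J/K.

ΔS = 1.46 J/K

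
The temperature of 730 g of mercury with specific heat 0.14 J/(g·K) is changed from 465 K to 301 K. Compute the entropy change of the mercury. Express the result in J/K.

ΔS = -44.4 J/K

ΔS = ∫dQ_rev/T = m c ln(T₂/T₁) = 730 × 0.14 × ln(301/465) = -44.4 J/K.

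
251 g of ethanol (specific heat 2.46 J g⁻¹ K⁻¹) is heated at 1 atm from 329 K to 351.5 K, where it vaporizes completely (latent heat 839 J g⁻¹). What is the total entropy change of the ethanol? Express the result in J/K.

Warming step: ΔS₁ = m c ln(T_tr/T_i) = 251 × 2.46 × ln(351.5/329) = 40.85 J/K.
Phase change: ΔS₂ = +mL/T_tr = 251 × 839 / 351.5 = 599.1 J/K.
ΔS_total = (40.85) + (599.1) = 640 J/K.

ΔS = 640 J/K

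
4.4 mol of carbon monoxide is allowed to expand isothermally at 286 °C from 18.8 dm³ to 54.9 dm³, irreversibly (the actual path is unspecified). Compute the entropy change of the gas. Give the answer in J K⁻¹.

ΔS_gas = 39.2 J/K

Entropy is a state function, so ΔS_gas depends only on the end states.
For an isothermal ideal gas ΔS_gas = nR ln(V₂/V₁) = 4.4 × 8.314 × ln(54.9/18.8) = 39.2 J/K.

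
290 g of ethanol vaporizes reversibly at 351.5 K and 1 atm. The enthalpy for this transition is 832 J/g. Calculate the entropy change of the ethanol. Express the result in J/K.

Heat absorbed by the substance: Q = mL = 290 × 832 = 241280 J.
At constant T, ΔS = Q_rev/T = 241280 / 351.5 = 686 J/K.

ΔS = 686 J/K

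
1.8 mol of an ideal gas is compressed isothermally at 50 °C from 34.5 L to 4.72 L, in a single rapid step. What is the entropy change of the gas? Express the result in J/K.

ΔS_gas = -29.8 J/K

Entropy is a state function, so ΔS_gas depends only on the end states.
For an isothermal ideal gas ΔS_gas = nR ln(V₂/V₁) = 1.8 × 8.314 × ln(4.72/34.5) = -29.8 J/K.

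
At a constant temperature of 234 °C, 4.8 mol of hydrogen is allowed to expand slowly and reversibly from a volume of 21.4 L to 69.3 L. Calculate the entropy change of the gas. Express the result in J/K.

For an isothermal ideal gas ΔS_gas = nR ln(V₂/V₁) = 4.8 × 8.314 × ln(69.3/21.4) = 46.9 J/K.

ΔS_gas = 46.9 J/K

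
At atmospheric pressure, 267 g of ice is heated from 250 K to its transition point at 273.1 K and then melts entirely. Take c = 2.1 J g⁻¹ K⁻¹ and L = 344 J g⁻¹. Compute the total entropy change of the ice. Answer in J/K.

ΔS = 386 J/K

Warming step: ΔS₁ = m c ln(T_tr/T_i) = 267 × 2.1 × ln(273.1/250) = 49.55 J/K.
Phase change: ΔS₂ = +mL/T_tr = 267 × 344 / 273.1 = 336.3 J/K.
ΔS_total = (49.55) + (336.3) = 386 J/K.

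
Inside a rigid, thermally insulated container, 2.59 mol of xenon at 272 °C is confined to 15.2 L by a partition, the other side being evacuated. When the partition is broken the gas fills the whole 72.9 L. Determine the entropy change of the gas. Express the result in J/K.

ΔS_gas = 33.8 J/K

For an ideal gas in free expansion Q = 0 and W = 0, so T is unchanged.
Entropy is a state function; using a reversible isothermal path, ΔS_gas = nR ln(V₂/V₁) = 2.59 × 8.314 × ln(72.9/15.2) = 33.8 J/K.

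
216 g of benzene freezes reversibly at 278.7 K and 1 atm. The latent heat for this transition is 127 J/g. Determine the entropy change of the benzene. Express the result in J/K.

ΔS = -98.4 J/K

Heat released by the substance: Q = −mL = −216 × 127 = −27432 J.
At constant T, ΔS = Q_rev/T = −27432 / 278.7 = -98.4 J/K.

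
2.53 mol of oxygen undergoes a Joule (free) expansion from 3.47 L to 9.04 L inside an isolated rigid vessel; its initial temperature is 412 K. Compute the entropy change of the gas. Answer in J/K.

ΔS_gas = 20.1 J/K

For an ideal gas in free expansion Q = 0 and W = 0, so T is unchanged.
Entropy is a state function; using a reversible isothermal path, ΔS_gas = nR ln(V₂/V₁) = 2.53 × 8.314 × ln(9.04/3.47) = 20.1 J/K.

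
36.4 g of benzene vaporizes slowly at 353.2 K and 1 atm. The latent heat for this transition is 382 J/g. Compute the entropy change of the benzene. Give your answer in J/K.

ΔS = 39.4 J/K

Heat absorbed by the substance: Q = mL = 36.4 × 382 = 13904.8 J.
At constant T, ΔS = Q_rev/T = 13904.8 / 353.2 = 39.4 J/K.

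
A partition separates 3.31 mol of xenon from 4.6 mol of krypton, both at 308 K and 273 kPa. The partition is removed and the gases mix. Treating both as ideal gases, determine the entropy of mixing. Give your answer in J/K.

Mole fractions: x_A = 3.31/7.91 = 0.418, x_B = 0.582.
ΔS_mix = −R(n_A ln x_A + n_B ln x_B) = −8.314 × (3.31 ln 0.418 + 4.6 ln 0.582) = 44.7 J/K.

ΔS_mix = 44.7 J/K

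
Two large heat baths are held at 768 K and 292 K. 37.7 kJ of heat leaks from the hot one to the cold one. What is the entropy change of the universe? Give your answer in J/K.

ΔS_total = 80 J/K

ΔS_hot = −Q/T_H = −37700/768 = -49.09 J/K and ΔS_cold = +Q/T_C = 37700/292 = 129.1 J/K.
ΔS_total = -49.09 + 129.1 = 80 J/K, positive as the second law requires.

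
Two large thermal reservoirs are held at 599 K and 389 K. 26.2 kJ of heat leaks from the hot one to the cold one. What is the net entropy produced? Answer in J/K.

ΔS_total = 23.6 J/K

ΔS_hot = −Q/T_H = −26200/599 = -43.74 J/K and ΔS_cold = +Q/T_C = 26200/389 = 67.35 J/K.
ΔS_total = -43.74 + 67.35 = 23.6 J/K, positive as the second law requires.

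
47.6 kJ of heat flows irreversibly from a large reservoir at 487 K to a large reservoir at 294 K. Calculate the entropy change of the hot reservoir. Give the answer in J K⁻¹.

ΔS_hot = -97.7 J/K

The hot reservoir loses heat Q, so ΔS_hot = −Q/T_H = −47600/487 = -97.7 J/K.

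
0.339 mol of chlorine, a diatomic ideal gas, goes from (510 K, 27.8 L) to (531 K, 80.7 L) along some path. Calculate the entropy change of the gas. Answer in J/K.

ΔS = 3.29 J/K

Entropy is a state function: ΔS = nC_V ln(T₂/T₁) + nR ln(V₂/V₁), with C_V = 5R/2 = 20.79 J mol⁻¹ K⁻¹ for a diatomic ideal gas.
ΔS = 0.339 × [20.79 × ln(531/510) + 8.314 × ln(80.7/27.8)] = 3.29 J/K.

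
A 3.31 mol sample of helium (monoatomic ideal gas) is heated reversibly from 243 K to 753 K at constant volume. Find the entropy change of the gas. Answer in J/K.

At constant volume, ΔS = nC_V ln(T₂/T₁) with C_V = 3R/2 = 12.47 J mol⁻¹ K⁻¹.
ΔS = 3.31 × 12.47 × ln(753/243) = 46.7 J/K.

ΔS = 46.7 J/K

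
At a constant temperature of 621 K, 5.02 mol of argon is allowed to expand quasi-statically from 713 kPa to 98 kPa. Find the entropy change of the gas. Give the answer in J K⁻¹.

ΔS_gas = 82.8 J/K

For an isothermal ideal gas ΔS_gas = nR ln(P₁/P₂) = 5.02 × 8.314 × ln(713/98) = 82.8 J/K.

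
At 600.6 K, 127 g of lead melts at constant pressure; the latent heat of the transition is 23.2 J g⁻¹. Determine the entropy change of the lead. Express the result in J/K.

Heat absorbed by the substance: Q = mL = 127 × 23.2 = 2946.4 J.
At constant T, ΔS = Q_rev/T = 2946.4 / 600.6 = 4.91 J/K.

ΔS = 4.91 J/K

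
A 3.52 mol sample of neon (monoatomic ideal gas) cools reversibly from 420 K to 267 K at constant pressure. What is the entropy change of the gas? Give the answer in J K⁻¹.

At constant pressure, ΔS = nC_p ln(T₂/T₁) with C_p = 5R/2 = 20.79 J mol⁻¹ K⁻¹.
ΔS = 3.52 × 20.79 × ln(267/420) = -33.1 J/K.

ΔS = -33.1 J/K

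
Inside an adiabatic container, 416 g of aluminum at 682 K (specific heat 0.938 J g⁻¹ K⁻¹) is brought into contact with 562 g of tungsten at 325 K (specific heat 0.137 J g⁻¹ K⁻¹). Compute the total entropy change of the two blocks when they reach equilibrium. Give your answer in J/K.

Energy balance: T_f = (m₁c₁T₁ + m₂c₂T₂)/(m₁c₁ + m₂c₂) = 623.17 K.
ΔS₁ = m₁c₁ ln(T_f/T₁) = 390.208 × ln(623.17/682) = -35.2 J/K.
ΔS₂ = m₂c₂ ln(T_f/T₂) = 76.994 × ln(623.17/325) = 50.12 J/K.
ΔS_total = -35.2 + 50.12 = 14.9 J/K.

ΔS_total = 14.9 J/K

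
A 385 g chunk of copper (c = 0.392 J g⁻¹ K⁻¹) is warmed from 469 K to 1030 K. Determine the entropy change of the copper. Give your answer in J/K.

ΔS = 119 J/K

ΔS = ∫dQ_rev/T = m c ln(T₂/T₁) = 385 × 0.392 × ln(1030/469) = 119 J/K.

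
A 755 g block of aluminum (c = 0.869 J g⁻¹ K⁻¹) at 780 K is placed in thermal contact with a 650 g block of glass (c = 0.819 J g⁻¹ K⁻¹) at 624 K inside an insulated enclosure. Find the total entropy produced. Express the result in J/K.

ΔS_total = 7.25 J/K

Energy balance: T_f = (m₁c₁T₁ + m₂c₂T₂)/(m₁c₁ + m₂c₂) = 710.12 K.
ΔS₁ = m₁c₁ ln(T_f/T₁) = 656.095 × ln(710.12/780) = -61.58 J/K.
ΔS₂ = m₂c₂ ln(T_f/T₂) = 532.35 × ln(710.12/624) = 68.83 J/K.
ΔS_total = -61.58 + 68.83 = 7.25 J/K.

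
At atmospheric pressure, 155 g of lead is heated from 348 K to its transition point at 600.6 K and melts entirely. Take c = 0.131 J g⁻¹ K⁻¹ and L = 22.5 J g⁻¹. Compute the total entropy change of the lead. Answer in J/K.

ΔS = 16.9 J/K

Warming step: ΔS₁ = m c ln(T_tr/T_i) = 155 × 0.131 × ln(600.6/348) = 11.08 J/K.
Phase change: ΔS₂ = +mL/T_tr = 155 × 22.5 / 600.6 = 5.807 J/K.
ΔS_total = (11.08) + (5.807) = 16.9 J/K.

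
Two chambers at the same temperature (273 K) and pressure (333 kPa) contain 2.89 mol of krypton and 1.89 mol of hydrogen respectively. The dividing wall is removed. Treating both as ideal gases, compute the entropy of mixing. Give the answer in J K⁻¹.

Mole fractions: x_A = 2.89/4.78 = 0.605, x_B = 0.395.
ΔS_mix = −R(n_A ln x_A + n_B ln x_B) = −8.314 × (2.89 ln 0.605 + 1.89 ln 0.395) = 26.7 J/K.

ΔS_mix = 26.7 J/K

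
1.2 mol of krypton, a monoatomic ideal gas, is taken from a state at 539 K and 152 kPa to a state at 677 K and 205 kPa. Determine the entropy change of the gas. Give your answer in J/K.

ΔS = 2.7 J/K

ΔS = nC_p ln(T₂/T₁) − nR ln(P₂/P₁), with C_p = 5R/2 = 20.79 J mol⁻¹ K⁻¹ for a monoatomic ideal gas.
ΔS = 1.2 × [20.79 × ln(677/539) − 8.314 × ln(205/152)] = 2.7 J/K.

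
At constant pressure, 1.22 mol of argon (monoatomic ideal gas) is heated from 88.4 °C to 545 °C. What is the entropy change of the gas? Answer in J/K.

ΔS = 20.7 J/K

In kelvin: T₁ = 361.55 K, T₂ = 818.15 K. At constant pressure, ΔS = nC_p ln(T₂/T₁) with C_p = 5R/2 = 20.79 J mol⁻¹ K⁻¹.
ΔS = 1.22 × 20.79 × ln(818.15/361.55) = 20.7 J/K.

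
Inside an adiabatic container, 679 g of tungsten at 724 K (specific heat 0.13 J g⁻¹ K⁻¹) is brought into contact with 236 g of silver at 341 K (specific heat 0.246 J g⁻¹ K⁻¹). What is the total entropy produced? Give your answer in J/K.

ΔS_total = 9.24 J/K

Energy balance: T_f = (m₁c₁T₁ + m₂c₂T₂)/(m₁c₁ + m₂c₂) = 572.04 K.
ΔS₁ = m₁c₁ ln(T_f/T₁) = 88.27 × ln(572.04/724) = -20.79 J/K.
ΔS₂ = m₂c₂ ln(T_f/T₂) = 58.056 × ln(572.04/341) = 30.03 J/K.
ΔS_total = -20.79 + 30.03 = 9.24 J/K.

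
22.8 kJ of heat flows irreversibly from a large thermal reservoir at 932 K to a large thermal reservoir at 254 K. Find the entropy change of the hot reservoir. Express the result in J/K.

ΔS_hot = -24.5 J/K

The hot reservoir loses heat Q, so ΔS_hot = −Q/T_H = −22800/932 = -24.5 J/K.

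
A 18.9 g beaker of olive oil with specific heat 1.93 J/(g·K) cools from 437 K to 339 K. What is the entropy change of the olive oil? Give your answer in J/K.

ΔS = -9.26 J/K

ΔS = ∫dQ_rev/T = m c ln(T₂/T₁) = 18.9 × 1.93 × ln(339/437) = -9.26 J/K.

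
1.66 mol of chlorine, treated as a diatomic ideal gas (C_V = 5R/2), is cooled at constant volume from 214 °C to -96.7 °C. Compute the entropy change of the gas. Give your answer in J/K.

In kelvin: T₁ = 487.15 K, T₂ = 176.45 K. At constant volume, ΔS = nC_V ln(T₂/T₁) with C_V = 5R/2 = 20.79 J mol⁻¹ K⁻¹.
ΔS = 1.66 × 20.79 × ln(176.45/487.15) = -35 J/K.

ΔS = -35 J/K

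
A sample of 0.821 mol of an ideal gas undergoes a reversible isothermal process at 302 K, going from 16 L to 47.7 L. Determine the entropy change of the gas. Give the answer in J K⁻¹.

For an isothermal ideal gas ΔS_gas = nR ln(V₂/V₁) = 0.821 × 8.314 × ln(47.7/16) = 7.46 J/K.

ΔS_gas = 7.46 J/K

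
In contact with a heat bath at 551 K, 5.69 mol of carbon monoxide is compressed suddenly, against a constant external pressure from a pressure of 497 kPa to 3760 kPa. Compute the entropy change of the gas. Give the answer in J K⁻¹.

ΔS_gas = -95.7 J/K

Entropy is a state function, so ΔS_gas depends only on the end states.
For an isothermal ideal gas ΔS_gas = nR ln(P₁/P₂) = 5.69 × 8.314 × ln(497/3760) = -95.7 J/K.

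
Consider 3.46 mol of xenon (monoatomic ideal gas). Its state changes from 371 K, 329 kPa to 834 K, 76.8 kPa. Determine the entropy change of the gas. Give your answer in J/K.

ΔS = 100 J/K

ΔS = nC_p ln(T₂/T₁) − nR ln(P₂/P₁), with C_p = 5R/2 = 20.79 J mol⁻¹ K⁻¹ for a monoatomic ideal gas.
ΔS = 3.46 × [20.79 × ln(834/371) − 8.314 × ln(76.8/329)] = 100 J/K.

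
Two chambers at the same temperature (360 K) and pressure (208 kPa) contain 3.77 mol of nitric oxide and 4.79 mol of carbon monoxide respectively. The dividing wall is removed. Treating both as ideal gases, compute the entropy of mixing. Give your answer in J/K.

ΔS_mix = 48.8 J/K

Mole fractions: x_A = 3.77/8.56 = 0.44, x_B = 0.56.
ΔS_mix = −R(n_A ln x_A + n_B ln x_B) = −8.314 × (3.77 ln 0.44 + 4.79 ln 0.56) = 48.8 J/K.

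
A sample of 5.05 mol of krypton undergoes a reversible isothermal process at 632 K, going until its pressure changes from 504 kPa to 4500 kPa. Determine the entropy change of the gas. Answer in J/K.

ΔS_gas = -91.9 J/K

For an isothermal ideal gas ΔS_gas = nR ln(P₁/P₂) = 5.05 × 8.314 × ln(504/4500) = -91.9 J/K.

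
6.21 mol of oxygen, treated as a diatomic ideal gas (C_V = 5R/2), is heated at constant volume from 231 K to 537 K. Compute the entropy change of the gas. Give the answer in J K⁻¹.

ΔS = 109 J/K

At constant volume, ΔS = nC_V ln(T₂/T₁) with C_V = 5R/2 = 20.79 J mol⁻¹ K⁻¹.
ΔS = 6.21 × 20.79 × ln(537/231) = 109 J/K.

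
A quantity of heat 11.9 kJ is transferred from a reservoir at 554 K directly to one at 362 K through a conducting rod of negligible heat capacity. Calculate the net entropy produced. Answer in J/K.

ΔS_total = 11.4 J/K

ΔS_hot = −Q/T_H = −11900/554 = -21.48 J/K and ΔS_cold = +Q/T_C = 11900/362 = 32.87 J/K.
ΔS_total = -21.48 + 32.87 = 11.4 J/K, positive as the second law requires.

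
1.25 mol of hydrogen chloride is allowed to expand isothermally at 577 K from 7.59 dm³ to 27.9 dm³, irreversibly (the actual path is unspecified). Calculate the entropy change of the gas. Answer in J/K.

ΔS_gas = 13.5 J/K

Entropy is a state function, so ΔS_gas depends only on the end states.
For an isothermal ideal gas ΔS_gas = nR ln(V₂/V₁) = 1.25 × 8.314 × ln(27.9/7.59) = 13.5 J/K.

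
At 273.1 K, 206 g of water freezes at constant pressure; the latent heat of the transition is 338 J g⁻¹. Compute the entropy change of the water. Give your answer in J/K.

ΔS = -255 J/K

Heat released by the substance: Q = −mL = −206 × 338 = −69628 J.
At constant T, ΔS = Q_rev/T = −69628 / 273.1 = -255 J/K.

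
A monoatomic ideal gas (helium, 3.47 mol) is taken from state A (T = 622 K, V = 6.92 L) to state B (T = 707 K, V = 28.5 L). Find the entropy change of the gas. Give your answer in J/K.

ΔS = 46.4 J/K

Entropy is a state function: ΔS = nC_V ln(T₂/T₁) + nR ln(V₂/V₁), with C_V = 3R/2 = 12.47 J mol⁻¹ K⁻¹ for a monoatomic ideal gas.
ΔS = 3.47 × [12.47 × ln(707/622) + 8.314 × ln(28.5/6.92)] = 46.4 J/K.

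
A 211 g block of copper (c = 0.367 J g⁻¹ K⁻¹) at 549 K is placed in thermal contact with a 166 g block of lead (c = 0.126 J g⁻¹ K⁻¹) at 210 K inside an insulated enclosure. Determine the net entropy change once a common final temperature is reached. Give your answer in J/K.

ΔS_total = 6.25 J/K

Energy balance: T_f = (m₁c₁T₁ + m₂c₂T₂)/(m₁c₁ + m₂c₂) = 476.91 K.
ΔS₁ = m₁c₁ ln(T_f/T₁) = 77.437 × ln(476.91/549) = -10.901 J/K.
ΔS₂ = m₂c₂ ln(T_f/T₂) = 20.916 × ln(476.91/210) = 17.156 J/K.
ΔS_total = -10.901 + 17.156 = 6.25 J/K.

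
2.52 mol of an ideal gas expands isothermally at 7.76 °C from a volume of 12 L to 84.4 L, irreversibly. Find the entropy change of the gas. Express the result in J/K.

Entropy is a state function, so ΔS_gas depends only on the end states.
For an isothermal ideal gas ΔS_gas = nR ln(V₂/V₁) = 2.52 × 8.314 × ln(84.4/12) = 40.9 J/K.

ΔS_gas = 40.9 J/K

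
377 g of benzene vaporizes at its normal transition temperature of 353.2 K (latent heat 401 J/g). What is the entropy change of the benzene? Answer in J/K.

ΔS = 428 J/K

Heat absorbed by the substance: Q = mL = 377 × 401 = 151177 J.
At constant T, ΔS = Q_rev/T = 151177 / 353.2 = 428 J/K.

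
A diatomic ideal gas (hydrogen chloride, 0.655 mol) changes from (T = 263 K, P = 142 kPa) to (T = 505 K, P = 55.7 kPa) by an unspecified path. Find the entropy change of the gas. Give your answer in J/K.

ΔS = nC_p ln(T₂/T₁) − nR ln(P₂/P₁), with C_p = 7R/2 = 29.1 J mol⁻¹ K⁻¹ for a diatomic ideal gas.
ΔS = 0.655 × [29.1 × ln(505/263) − 8.314 × ln(55.7/142)] = 17.5 J/K.

ΔS = 17.5 J/K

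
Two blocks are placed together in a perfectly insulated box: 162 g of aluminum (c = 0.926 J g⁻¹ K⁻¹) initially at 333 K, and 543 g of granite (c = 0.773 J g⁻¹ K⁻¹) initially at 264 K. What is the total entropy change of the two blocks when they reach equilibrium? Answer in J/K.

ΔS_total = 3.09 J/K

Energy balance: T_f = (m₁c₁T₁ + m₂c₂T₂)/(m₁c₁ + m₂c₂) = 282.17 K.
ΔS₁ = m₁c₁ ln(T_f/T₁) = 150.012 × ln(282.17/333) = -24.848 J/K.
ΔS₂ = m₂c₂ ln(T_f/T₂) = 419.739 × ln(282.17/264) = 27.934 J/K.
ΔS_total = -24.848 + 27.934 = 3.09 J/K.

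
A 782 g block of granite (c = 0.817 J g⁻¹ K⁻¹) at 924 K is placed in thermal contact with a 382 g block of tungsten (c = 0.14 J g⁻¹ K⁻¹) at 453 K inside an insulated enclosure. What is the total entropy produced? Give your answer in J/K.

Energy balance: T_f = (m₁c₁T₁ + m₂c₂T₂)/(m₁c₁ + m₂c₂) = 887.62 K.
ΔS₁ = m₁c₁ ln(T_f/T₁) = 638.894 × ln(887.62/924) = -25.66 J/K.
ΔS₂ = m₂c₂ ln(T_f/T₂) = 53.48 × ln(887.62/453) = 35.97 J/K.
ΔS_total = -25.66 + 35.97 = 10.3 J/K.

ΔS_total = 10.3 J/K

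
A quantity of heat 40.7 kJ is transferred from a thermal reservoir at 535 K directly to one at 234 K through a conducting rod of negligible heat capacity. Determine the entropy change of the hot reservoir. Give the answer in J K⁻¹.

ΔS_hot = -76.1 J/K

The hot reservoir loses heat Q, so ΔS_hot = −Q/T_H = −40700/535 = -76.1 J/K.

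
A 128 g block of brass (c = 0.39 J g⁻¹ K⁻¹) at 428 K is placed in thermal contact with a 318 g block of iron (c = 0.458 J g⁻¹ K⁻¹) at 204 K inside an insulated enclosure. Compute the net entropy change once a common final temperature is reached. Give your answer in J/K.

ΔS_total = 11.3 J/K

Energy balance: T_f = (m₁c₁T₁ + m₂c₂T₂)/(m₁c₁ + m₂c₂) = 261.18 K.
ΔS₁ = m₁c₁ ln(T_f/T₁) = 49.92 × ln(261.18/428) = -24.66 J/K.
ΔS₂ = m₂c₂ ln(T_f/T₂) = 145.644 × ln(261.18/204) = 35.99 J/K.
ΔS_total = -24.66 + 35.99 = 11.3 J/K.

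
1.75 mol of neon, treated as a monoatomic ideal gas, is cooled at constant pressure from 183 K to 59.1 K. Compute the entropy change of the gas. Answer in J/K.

At constant pressure, ΔS = nC_p ln(T₂/T₁) with C_p = 5R/2 = 20.79 J mol⁻¹ K⁻¹.
ΔS = 1.75 × 20.79 × ln(59.1/183) = -41.1 J/K.

ΔS = -41.1 J/K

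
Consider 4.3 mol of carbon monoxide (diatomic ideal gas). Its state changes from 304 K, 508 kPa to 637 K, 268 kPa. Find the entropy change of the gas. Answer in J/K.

ΔS = nC_p ln(T₂/T₁) − nR ln(P₂/P₁), with C_p = 7R/2 = 29.1 J mol⁻¹ K⁻¹ for a diatomic ideal gas.
ΔS = 4.3 × [29.1 × ln(637/304) − 8.314 × ln(268/508)] = 115 J/K.

ΔS = 115 J/K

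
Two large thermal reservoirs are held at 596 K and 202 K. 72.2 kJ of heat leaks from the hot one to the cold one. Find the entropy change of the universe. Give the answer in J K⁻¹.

ΔS_hot = −Q/T_H = −72200/596 = -121.1 J/K and ΔS_cold = +Q/T_C = 72200/202 = 357.4 J/K.
ΔS_total = -121.1 + 357.4 = 236 J/K, positive as the second law requires.

ΔS_total = 236 J/K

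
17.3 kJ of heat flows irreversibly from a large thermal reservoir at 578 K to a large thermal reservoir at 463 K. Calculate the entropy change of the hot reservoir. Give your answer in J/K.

ΔS_hot = -29.9 J/K

The hot reservoir loses heat Q, so ΔS_hot = −Q/T_H = −17300/578 = -29.9 J/K.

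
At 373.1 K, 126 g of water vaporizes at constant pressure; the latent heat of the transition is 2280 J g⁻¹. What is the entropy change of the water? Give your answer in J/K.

ΔS = 770 J/K

Heat absorbed by the substance: Q = mL = 126 × 2280 = 287280 J.
At constant T, ΔS = Q_rev/T = 287280 / 373.1 = 770 J/K.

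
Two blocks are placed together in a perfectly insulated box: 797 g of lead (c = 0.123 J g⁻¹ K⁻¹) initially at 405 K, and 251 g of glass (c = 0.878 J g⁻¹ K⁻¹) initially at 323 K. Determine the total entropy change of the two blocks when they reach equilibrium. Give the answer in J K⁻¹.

Energy balance: T_f = (m₁c₁T₁ + m₂c₂T₂)/(m₁c₁ + m₂c₂) = 348.25 K.
ΔS₁ = m₁c₁ ln(T_f/T₁) = 98.031 × ln(348.25/405) = -14.8 J/K.
ΔS₂ = m₂c₂ ln(T_f/T₂) = 220.378 × ln(348.25/323) = 16.58 J/K.
ΔS_total = -14.8 + 16.58 = 1.78 J/K.

ΔS_total = 1.78 J/K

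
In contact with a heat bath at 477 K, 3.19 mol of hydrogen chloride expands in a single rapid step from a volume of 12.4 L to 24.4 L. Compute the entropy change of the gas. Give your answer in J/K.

Entropy is a state function, so ΔS_gas depends only on the end states.
For an isothermal ideal gas ΔS_gas = nR ln(V₂/V₁) = 3.19 × 8.314 × ln(24.4/12.4) = 18 J/K.

ΔS_gas = 18 J/K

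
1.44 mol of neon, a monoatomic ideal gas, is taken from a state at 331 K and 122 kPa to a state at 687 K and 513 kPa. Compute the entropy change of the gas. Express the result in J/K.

ΔS = 4.66 J/K

ΔS = nC_p ln(T₂/T₁) − nR ln(P₂/P₁), with C_p = 5R/2 = 20.79 J mol⁻¹ K⁻¹ for a monoatomic ideal gas.
ΔS = 1.44 × [20.79 × ln(687/331) − 8.314 × ln(513/122)] = 4.66 J/K.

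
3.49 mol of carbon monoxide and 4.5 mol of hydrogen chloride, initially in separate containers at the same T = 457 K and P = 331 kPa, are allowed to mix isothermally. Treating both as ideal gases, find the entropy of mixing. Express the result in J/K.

Mole fractions: x_A = 3.49/7.99 = 0.437, x_B = 0.563.
ΔS_mix = −R(n_A ln x_A + n_B ln x_B) = −8.314 × (3.49 ln 0.437 + 4.5 ln 0.563) = 45.5 J/K.

ΔS_mix = 45.5 J/K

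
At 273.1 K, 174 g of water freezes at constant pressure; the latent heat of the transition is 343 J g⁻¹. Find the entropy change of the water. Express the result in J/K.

Heat released by the substance: Q = −mL = −174 × 343 = −59682 J.
At constant T, ΔS = Q_rev/T = −59682 / 273.1 = -219 J/K.

ΔS = -219 J/K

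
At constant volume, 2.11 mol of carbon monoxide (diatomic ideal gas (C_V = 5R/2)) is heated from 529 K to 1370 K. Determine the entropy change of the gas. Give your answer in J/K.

ΔS = 41.7 J/K

At constant volume, ΔS = nC_V ln(T₂/T₁) with C_V = 5R/2 = 20.79 J mol⁻¹ K⁻¹.
ΔS = 2.11 × 20.79 × ln(1370/529) = 41.7 J/K.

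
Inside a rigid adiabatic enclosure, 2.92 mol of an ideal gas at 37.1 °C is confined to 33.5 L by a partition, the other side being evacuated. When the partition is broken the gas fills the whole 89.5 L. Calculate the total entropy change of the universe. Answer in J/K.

ΔS_universe = 23.9 J/K

No heat is exchanged and no work is done, so the ideal-gas temperature stays constant.
Entropy is a state function; using a reversible isothermal path, ΔS_gas = nR ln(V₂/V₁) = 2.92 × 8.314 × ln(89.5/33.5) = 23.9 J/K.
The insulated surroundings exchange no heat, so ΔS_surr = 0 and ΔS_universe = ΔS_gas.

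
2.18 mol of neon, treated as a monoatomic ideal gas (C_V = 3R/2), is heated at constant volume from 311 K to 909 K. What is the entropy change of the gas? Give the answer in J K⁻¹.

At constant volume, ΔS = nC_V ln(T₂/T₁) with C_V = 3R/2 = 12.47 J mol⁻¹ K⁻¹.
ΔS = 2.18 × 12.47 × ln(909/311) = 29.2 J/K.

ΔS = 29.2 J/K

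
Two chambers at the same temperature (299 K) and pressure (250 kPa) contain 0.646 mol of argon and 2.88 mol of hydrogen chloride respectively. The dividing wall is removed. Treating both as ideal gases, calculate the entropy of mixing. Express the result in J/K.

Mole fractions: x_A = 0.646/3.53 = 0.183, x_B = 0.817.
ΔS_mix = −R(n_A ln x_A + n_B ln x_B) = −8.314 × (0.646 ln 0.183 + 2.88 ln 0.817) = 14 J/K.

ΔS_mix = 14 J/K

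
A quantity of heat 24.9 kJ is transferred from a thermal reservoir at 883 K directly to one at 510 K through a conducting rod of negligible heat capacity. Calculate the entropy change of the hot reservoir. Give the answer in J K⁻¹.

The hot reservoir loses heat Q, so ΔS_hot = −Q/T_H = −24900/883 = -28.2 J/K.

ΔS_hot = -28.2 J/K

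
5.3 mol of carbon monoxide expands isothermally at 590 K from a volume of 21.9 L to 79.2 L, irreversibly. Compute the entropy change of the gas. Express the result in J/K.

Entropy is a state function, so ΔS_gas depends only on the end states.
For an isothermal ideal gas ΔS_gas = nR ln(V₂/V₁) = 5.3 × 8.314 × ln(79.2/21.9) = 56.6 J/K.

ΔS_gas = 56.6 J/K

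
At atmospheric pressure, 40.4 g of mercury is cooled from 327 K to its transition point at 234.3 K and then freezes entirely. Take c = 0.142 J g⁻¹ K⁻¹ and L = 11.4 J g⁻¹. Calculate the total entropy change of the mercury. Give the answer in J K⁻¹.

ΔS = -3.88 J/K

Cooling step: ΔS₁ = m c ln(T_tr/T_i) = 40.4 × 0.142 × ln(234.3/327) = -1.912 J/K.
Phase change: ΔS₂ = −mL/T_tr = −40.4 × 11.4 / 234.3 = -1.966 J/K.
ΔS_total = (-1.912) + (-1.966) = -3.88 J/K.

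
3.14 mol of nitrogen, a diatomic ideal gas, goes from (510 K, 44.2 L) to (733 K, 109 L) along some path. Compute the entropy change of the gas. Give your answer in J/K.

ΔS = 47.2 J/K

Entropy is a state function: ΔS = nC_V ln(T₂/T₁) + nR ln(V₂/V₁), with C_V = 5R/2 = 20.79 J mol⁻¹ K⁻¹ for a diatomic ideal gas.
ΔS = 3.14 × [20.79 × ln(733/510) + 8.314 × ln(109/44.2)] = 47.2 J/K.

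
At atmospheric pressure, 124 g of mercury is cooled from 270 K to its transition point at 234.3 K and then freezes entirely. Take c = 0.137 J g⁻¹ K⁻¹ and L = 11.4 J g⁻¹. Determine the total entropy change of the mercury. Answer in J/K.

Cooling step: ΔS₁ = m c ln(T_tr/T_i) = 124 × 0.137 × ln(234.3/270) = -2.409 J/K.
Phase change: ΔS₂ = −mL/T_tr = −124 × 11.4 / 234.3 = -6.033 J/K.
ΔS_total = (-2.409) + (-6.033) = -8.44 J/K.

ΔS = -8.44 J/K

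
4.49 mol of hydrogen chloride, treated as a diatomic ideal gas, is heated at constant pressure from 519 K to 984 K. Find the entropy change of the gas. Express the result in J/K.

ΔS = 83.6 J/K

At constant pressure, ΔS = nC_p ln(T₂/T₁) with C_p = 7R/2 = 29.1 J mol⁻¹ K⁻¹.
ΔS = 4.49 × 29.1 × ln(984/519) = 83.6 J/K.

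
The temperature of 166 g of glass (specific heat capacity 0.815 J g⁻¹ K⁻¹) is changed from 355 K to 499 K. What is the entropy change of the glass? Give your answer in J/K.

ΔS = ∫dQ_rev/T = m c ln(T₂/T₁) = 166 × 0.815 × ln(499/355) = 46.1 J/K.

ΔS = 46.1 J/K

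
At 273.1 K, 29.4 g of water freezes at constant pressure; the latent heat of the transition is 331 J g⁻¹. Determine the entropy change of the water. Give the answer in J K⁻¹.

Heat released by the substance: Q = −mL = −29.4 × 331 = −9731.4 J.
At constant T, ΔS = Q_rev/T = −9731.4 / 273.1 = -35.6 J/K.

ΔS = -35.6 J/K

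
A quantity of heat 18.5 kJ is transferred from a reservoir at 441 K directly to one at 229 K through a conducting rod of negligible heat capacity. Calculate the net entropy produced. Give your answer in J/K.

ΔS_hot = −Q/T_H = −18500/441 = -41.95 J/K and ΔS_cold = +Q/T_C = 18500/229 = 80.79 J/K.
ΔS_total = -41.95 + 80.79 = 38.8 J/K, positive as the second law requires.

ΔS_total = 38.8 J/K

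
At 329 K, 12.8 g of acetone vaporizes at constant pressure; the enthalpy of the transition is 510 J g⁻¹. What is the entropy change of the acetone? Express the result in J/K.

ΔS = 19.8 J/K

Heat absorbed by the substance: Q = mL = 12.8 × 510 = 6528 J.
At constant T, ΔS = Q_rev/T = 6528 / 329 = 19.8 J/K.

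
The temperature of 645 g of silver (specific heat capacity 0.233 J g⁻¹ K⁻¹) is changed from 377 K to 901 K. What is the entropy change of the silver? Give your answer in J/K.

ΔS = ∫dQ_rev/T = m c ln(T₂/T₁) = 645 × 0.233 × ln(901/377) = 131 J/K.

ΔS = 131 J/K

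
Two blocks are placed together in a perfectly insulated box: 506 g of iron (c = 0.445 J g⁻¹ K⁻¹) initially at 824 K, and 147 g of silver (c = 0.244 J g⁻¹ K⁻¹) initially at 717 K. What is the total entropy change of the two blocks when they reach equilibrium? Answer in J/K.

Energy balance: T_f = (m₁c₁T₁ + m₂c₂T₂)/(m₁c₁ + m₂c₂) = 809.3 K.
ΔS₁ = m₁c₁ ln(T_f/T₁) = 225.17 × ln(809.3/824) = -4.054 J/K.
ΔS₂ = m₂c₂ ln(T_f/T₂) = 35.868 × ln(809.3/717) = 4.343 J/K.
ΔS_total = -4.054 + 4.343 = 0.289 J/K.

ΔS_total = 0.289 J/K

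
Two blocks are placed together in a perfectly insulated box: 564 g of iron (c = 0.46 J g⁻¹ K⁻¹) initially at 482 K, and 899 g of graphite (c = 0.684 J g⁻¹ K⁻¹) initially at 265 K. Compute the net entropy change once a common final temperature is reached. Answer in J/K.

ΔS_total = 35 J/K

Energy balance: T_f = (m₁c₁T₁ + m₂c₂T₂)/(m₁c₁ + m₂c₂) = 329.39 K.
ΔS₁ = m₁c₁ ln(T_f/T₁) = 259.44 × ln(329.39/482) = -98.77 J/K.
ΔS₂ = m₂c₂ ln(T_f/T₂) = 614.916 × ln(329.39/265) = 133.75 J/K.
ΔS_total = -98.77 + 133.75 = 35 J/K.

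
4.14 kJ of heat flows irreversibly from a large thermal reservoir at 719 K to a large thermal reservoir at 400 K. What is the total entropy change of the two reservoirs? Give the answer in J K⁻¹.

ΔS_hot = −Q/T_H = −4140/719 = -5.758 J/K and ΔS_cold = +Q/T_C = 4140/400 = 10.35 J/K.
ΔS_total = -5.758 + 10.35 = 4.59 J/K, positive as the second law requires.

ΔS_total = 4.59 J/K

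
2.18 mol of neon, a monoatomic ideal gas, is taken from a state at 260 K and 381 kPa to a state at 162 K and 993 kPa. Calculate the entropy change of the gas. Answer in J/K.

ΔS = nC_p ln(T₂/T₁) − nR ln(P₂/P₁), with C_p = 5R/2 = 20.79 J mol⁻¹ K⁻¹ for a monoatomic ideal gas.
ΔS = 2.18 × [20.79 × ln(162/260) − 8.314 × ln(993/381)] = -38.8 J/K.

ΔS = -38.8 J/K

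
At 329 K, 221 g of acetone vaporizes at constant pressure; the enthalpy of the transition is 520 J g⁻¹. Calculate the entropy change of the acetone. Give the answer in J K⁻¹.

ΔS = 349 J/K

Heat absorbed by the substance: Q = mL = 221 × 520 = 114920 J.
At constant T, ΔS = Q_rev/T = 114920 / 329 = 349 J/K.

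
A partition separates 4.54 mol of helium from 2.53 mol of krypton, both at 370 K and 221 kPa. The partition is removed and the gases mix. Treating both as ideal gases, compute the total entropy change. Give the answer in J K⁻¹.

ΔS_mix = 38.3 J/K

Mole fractions: x_A = 4.54/7.07 = 0.642, x_B = 0.358.
ΔS_mix = −R(n_A ln x_A + n_B ln x_B) = −8.314 × (4.54 ln 0.642 + 2.53 ln 0.358) = 38.3 J/K.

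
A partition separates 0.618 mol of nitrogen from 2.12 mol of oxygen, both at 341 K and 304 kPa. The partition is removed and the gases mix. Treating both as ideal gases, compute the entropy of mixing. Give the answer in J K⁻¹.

ΔS_mix = 12.2 J/K

Mole fractions: x_A = 0.618/2.74 = 0.226, x_B = 0.774.
ΔS_mix = −R(n_A ln x_A + n_B ln x_B) = −8.314 × (0.618 ln 0.226 + 2.12 ln 0.774) = 12.2 J/K.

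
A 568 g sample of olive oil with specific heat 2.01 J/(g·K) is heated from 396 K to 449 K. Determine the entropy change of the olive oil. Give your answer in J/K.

ΔS = ∫dQ_rev/T = m c ln(T₂/T₁) = 568 × 2.01 × ln(449/396) = 143 J/K.

ΔS = 143 J/K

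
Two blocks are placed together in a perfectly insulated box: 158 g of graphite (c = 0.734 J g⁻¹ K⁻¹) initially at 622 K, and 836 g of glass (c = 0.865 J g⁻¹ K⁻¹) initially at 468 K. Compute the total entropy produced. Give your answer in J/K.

Energy balance: T_f = (m₁c₁T₁ + m₂c₂T₂)/(m₁c₁ + m₂c₂) = 489.28 K.
ΔS₁ = m₁c₁ ln(T_f/T₁) = 115.972 × ln(489.28/622) = -27.83 J/K.
ΔS₂ = m₂c₂ ln(T_f/T₂) = 723.14 × ln(489.28/468) = 32.16 J/K.
ΔS_total = -27.83 + 32.16 = 4.33 J/K.

ΔS_total = 4.33 J/K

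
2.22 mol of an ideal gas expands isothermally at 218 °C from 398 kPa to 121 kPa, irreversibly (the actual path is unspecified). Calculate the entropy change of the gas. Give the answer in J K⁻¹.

Entropy is a state function, so ΔS_gas depends only on the end states.
For an isothermal ideal gas ΔS_gas = nR ln(P₁/P₂) = 2.22 × 8.314 × ln(398/121) = 22 J/K.

ΔS_gas = 22 J/K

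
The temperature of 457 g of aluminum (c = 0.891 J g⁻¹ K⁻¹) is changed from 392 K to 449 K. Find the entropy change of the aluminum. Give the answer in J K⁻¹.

ΔS = 55.3 J/K

ΔS = ∫dQ_rev/T = m c ln(T₂/T₁) = 457 × 0.891 × ln(449/392) = 55.3 J/K.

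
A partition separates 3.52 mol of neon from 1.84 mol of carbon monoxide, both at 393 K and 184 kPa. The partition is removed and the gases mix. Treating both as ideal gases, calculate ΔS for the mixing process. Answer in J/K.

ΔS_mix = 28.7 J/K

Mole fractions: x_A = 3.52/5.36 = 0.657, x_B = 0.343.
ΔS_mix = −R(n_A ln x_A + n_B ln x_B) = −8.314 × (3.52 ln 0.657 + 1.84 ln 0.343) = 28.7 J/K.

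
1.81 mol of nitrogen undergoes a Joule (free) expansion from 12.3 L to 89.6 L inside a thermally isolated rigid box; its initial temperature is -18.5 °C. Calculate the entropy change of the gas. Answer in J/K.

For an ideal gas in free expansion Q = 0 and W = 0, so T is unchanged.
Entropy is a state function; using a reversible isothermal path, ΔS_gas = nR ln(V₂/V₁) = 1.81 × 8.314 × ln(89.6/12.3) = 29.9 J/K.

ΔS_gas = 29.9 J/K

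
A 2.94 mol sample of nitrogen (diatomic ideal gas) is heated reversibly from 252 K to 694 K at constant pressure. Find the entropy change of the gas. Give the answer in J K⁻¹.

ΔS = 86.7 J/K

At constant pressure, ΔS = nC_p ln(T₂/T₁) with C_p = 7R/2 = 29.1 J mol⁻¹ K⁻¹.
ΔS = 2.94 × 29.1 × ln(694/252) = 86.7 J/K.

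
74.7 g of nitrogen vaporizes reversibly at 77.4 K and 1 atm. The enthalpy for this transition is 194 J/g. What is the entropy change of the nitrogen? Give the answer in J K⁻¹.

Heat absorbed by the substance: Q = mL = 74.7 × 194 = 14491.8 J.
At constant T, ΔS = Q_rev/T = 14491.8 / 77.4 = 187 J/K.

ΔS = 187 J/K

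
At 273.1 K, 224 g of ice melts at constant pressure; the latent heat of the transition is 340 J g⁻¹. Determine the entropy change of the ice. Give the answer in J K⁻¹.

Heat absorbed by the substance: Q = mL = 224 × 340 = 76160 J.
At constant T, ΔS = Q_rev/T = 76160 / 273.1 = 279 J/K.

ΔS = 279 J/K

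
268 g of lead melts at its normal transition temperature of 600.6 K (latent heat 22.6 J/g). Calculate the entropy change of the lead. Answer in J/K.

ΔS = 10.1 J/K

Heat absorbed by the substance: Q = mL = 268 × 22.6 = 6056.8 J.
At constant T, ΔS = Q_rev/T = 6056.8 / 600.6 = 10.1 J/K.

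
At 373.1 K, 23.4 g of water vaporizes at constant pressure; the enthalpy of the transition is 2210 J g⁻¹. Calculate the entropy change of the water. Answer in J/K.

Heat absorbed by the substance: Q = mL = 23.4 × 2210 = 51714 J.
At constant T, ΔS = Q_rev/T = 51714 / 373.1 = 139 J/K.

ΔS = 139 J/K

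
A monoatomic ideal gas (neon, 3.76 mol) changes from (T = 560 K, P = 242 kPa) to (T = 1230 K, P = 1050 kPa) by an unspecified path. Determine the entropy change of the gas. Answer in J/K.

ΔS = nC_p ln(T₂/T₁) − nR ln(P₂/P₁), with C_p = 5R/2 = 20.79 J mol⁻¹ K⁻¹ for a monoatomic ideal gas.
ΔS = 3.76 × [20.79 × ln(1230/560) − 8.314 × ln(1050/242)] = 15.6 J/K.

ΔS = 15.6 J/K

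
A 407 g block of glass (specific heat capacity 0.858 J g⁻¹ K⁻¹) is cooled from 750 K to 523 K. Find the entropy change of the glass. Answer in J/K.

ΔS = -126 J/K

ΔS = ∫dQ_rev/T = m c ln(T₂/T₁) = 407 × 0.858 × ln(523/750) = -126 J/K.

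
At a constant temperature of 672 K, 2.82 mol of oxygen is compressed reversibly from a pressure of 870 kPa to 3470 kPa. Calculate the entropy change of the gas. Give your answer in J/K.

ΔS_gas = -32.4 J/K

For an isothermal ideal gas ΔS_gas = nR ln(P₁/P₂) = 2.82 × 8.314 × ln(870/3470) = -32.4 J/K.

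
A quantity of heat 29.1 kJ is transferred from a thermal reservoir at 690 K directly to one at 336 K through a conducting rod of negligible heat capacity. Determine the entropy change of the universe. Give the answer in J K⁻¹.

ΔS_total = 44.4 J/K

ΔS_hot = −Q/T_H = −29100/690 = -42.17 J/K and ΔS_cold = +Q/T_C = 29100/336 = 86.61 J/K.
ΔS_total = -42.17 + 86.61 = 44.4 J/K, positive as the second law requires.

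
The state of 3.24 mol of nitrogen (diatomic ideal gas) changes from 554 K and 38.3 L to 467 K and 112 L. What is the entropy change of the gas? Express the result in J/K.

Entropy is a state function: ΔS = nC_V ln(T₂/T₁) + nR ln(V₂/V₁), with C_V = 5R/2 = 20.79 J mol⁻¹ K⁻¹ for a diatomic ideal gas.
ΔS = 3.24 × [20.79 × ln(467/554) + 8.314 × ln(112/38.3)] = 17.4 J/K.

ΔS = 17.4 J/K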